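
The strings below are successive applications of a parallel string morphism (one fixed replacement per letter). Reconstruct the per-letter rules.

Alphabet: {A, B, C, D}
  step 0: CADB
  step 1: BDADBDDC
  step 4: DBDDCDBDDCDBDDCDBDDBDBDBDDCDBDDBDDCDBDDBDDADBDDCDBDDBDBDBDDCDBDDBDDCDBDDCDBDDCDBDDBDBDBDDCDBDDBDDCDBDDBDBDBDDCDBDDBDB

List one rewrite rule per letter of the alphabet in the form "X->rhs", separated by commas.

A->DA, B->DC, C->B, D->DBD

  step 0 ⇒ step 1: CADB ⇒ B·DA·DBD·DC
    A ↦ DA
    B ↦ DC
    C ↦ B
    D ↦ DBD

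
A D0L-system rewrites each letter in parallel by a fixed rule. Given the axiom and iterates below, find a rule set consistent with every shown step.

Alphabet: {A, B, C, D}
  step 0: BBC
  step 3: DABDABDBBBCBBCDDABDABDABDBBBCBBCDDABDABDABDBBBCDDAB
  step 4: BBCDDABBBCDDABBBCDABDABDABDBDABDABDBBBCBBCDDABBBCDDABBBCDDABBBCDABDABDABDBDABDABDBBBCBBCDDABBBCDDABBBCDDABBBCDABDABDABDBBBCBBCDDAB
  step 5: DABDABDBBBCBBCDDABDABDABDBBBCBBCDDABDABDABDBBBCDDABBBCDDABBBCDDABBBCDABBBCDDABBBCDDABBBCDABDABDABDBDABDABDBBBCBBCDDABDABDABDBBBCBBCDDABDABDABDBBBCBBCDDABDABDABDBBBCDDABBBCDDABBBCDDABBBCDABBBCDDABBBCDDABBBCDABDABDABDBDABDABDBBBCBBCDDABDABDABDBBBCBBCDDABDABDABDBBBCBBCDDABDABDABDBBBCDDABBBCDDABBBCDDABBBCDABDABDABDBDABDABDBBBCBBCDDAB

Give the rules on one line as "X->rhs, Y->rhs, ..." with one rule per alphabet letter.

A->D, B->DAB, C->DB, D->BBC

  step 4 ⇒ step 5: BBCDDABBBCDDABBBCDABDABDABDBDABDABDBBBCBBCDDABBBCDDABBBCDDABBBCDABDABDABDBDABDABDBBBCBBCDDABBBCDDABBBCDDABBBCDABDABDABDBBBCBBCDDAB ⇒ DAB·DAB·DB·BBC·BBC·D·DAB·DAB·DAB·DB·BBC·BBC·D·DAB·DAB·DAB·DB·BBC·D·DAB·BBC·D·DAB·BBC·D·DAB·BBC·DAB·BBC·D·DAB·BBC·D·DAB·BBC·DAB·DAB·DAB·DB·DAB·DAB·DB·BBC·BBC·D·DAB·DAB·DAB·DB·BBC·BBC·D·DAB·DAB·DAB·DB·BBC·BBC·D·DAB·DAB·DAB·DB·BBC·D·DAB·BBC·D·DAB·BBC·D·DAB·BBC·DAB·BBC·D·DAB·BBC·D·DAB·BBC·DAB·DAB·DAB·DB·DAB·DAB·DB·BBC·BBC·D·DAB·DAB·DAB·DB·BBC·BBC·D·DAB·DAB·DAB·DB·BBC·BBC·D·DAB·DAB·DAB·DB·BBC·D·DAB·BBC·D·DAB·BBC·D·DAB·BBC·DAB·DAB·DAB·DB·DAB·DAB·DB·BBC·BBC·D·DAB
    A ↦ D
    B ↦ DAB
    C ↦ DB
    D ↦ BBC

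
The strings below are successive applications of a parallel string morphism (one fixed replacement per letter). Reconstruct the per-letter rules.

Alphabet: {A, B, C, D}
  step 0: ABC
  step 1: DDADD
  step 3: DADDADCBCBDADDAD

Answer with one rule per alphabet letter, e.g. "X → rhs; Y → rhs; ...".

  step 0 ⇒ step 1: ABC ⇒ DD·AD·D
    A ↦ DD
    B ↦ AD
    C ↦ D
    D ↦ CB  (constrained at step 1)

A->DD, B->AD, C->D, D->CB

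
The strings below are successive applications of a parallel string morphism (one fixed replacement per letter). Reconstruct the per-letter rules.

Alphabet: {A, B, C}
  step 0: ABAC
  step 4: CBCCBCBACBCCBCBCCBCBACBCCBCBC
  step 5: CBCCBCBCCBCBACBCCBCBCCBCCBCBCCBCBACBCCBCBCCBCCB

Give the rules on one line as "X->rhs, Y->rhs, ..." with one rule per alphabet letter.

  step 4 ⇒ step 5: CBCCBCBACBCCBCBCCBCBACBCCBCBC ⇒ CB·C·CB·CB·C·CB·C·BA·CB·C·CB·CB·C·CB·C·CB·CB·C·CB·C·BA·CB·C·CB·CB·C·CB·C·CB
    A ↦ BA
    B ↦ C
    C ↦ CB

A->BA, B->C, C->CB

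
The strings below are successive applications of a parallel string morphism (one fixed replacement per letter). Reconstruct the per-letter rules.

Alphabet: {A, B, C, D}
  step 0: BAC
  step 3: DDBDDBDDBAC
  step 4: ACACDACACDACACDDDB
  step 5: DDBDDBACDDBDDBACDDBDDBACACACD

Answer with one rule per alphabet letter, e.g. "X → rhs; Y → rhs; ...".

A->DD, B->D, C->B, D->AC

  step 4 ⇒ step 5: ACACDACACDACACDDDB ⇒ DD·B·DD·B·AC·DD·B·DD·B·AC·DD·B·DD·B·AC·AC·AC·D
    A ↦ DD
    B ↦ D
    C ↦ B
    D ↦ AC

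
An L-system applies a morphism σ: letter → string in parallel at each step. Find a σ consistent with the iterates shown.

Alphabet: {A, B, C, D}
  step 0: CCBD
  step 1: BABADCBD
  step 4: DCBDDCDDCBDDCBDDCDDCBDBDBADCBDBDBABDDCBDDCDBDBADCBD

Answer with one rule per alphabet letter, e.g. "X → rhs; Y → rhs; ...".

  step 0 ⇒ step 1: CCBD ⇒ BA·BA·DC·BD
    B ↦ DC
    C ↦ BA
    D ↦ BD
    A ↦ D  (constrained at step 1)

A->D, B->DC, C->BA, D->BD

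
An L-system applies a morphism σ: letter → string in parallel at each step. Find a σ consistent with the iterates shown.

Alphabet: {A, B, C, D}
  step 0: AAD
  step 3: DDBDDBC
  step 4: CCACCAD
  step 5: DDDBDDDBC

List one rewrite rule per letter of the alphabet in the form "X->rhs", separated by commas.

A->DB, B->A, C->D, D->C

  step 4 ⇒ step 5: CCACCAD ⇒ D·D·DB·D·D·DB·C
    A ↦ DB
    C ↦ D
    D ↦ C
  step 3 ⇒ step 4: DDBDDBC ⇒ C·C·A·C·C·A·D
    B ↦ A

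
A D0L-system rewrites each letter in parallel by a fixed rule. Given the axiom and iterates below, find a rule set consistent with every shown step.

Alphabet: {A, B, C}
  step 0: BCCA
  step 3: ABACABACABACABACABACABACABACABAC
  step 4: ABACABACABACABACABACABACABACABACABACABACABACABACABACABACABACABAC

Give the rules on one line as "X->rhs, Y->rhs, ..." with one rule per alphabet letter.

A->AB, B->AC, C->AC

  step 3 ⇒ step 4: ABACABACABACABACABACABACABACABAC ⇒ AB·AC·AB·AC·AB·AC·AB·AC·AB·AC·AB·AC·AB·AC·AB·AC·AB·AC·AB·AC·AB·AC·AB·AC·AB·AC·AB·AC·AB·AC·AB·AC
    A ↦ AB
    B ↦ AC
    C ↦ AC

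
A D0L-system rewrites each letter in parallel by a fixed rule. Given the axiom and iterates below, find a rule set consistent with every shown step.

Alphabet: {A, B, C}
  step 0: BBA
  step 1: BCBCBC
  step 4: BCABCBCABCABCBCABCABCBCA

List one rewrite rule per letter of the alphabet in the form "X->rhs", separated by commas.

A->BC, B->BC, C->A

  step 0 ⇒ step 1: BBA ⇒ BC·BC·BC
    A ↦ BC
    B ↦ BC
    C ↦ A  (constrained at step 1)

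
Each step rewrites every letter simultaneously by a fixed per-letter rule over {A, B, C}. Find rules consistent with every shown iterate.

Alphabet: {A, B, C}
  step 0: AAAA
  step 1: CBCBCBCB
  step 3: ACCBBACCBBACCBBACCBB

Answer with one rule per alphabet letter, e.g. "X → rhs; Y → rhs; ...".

  step 0 ⇒ step 1: AAAA ⇒ CB·CB·CB·CB
    A ↦ CB
    B ↦ AC  (constrained at step 1)
    C ↦ B  (constrained at step 1)

A->CB, B->AC, C->B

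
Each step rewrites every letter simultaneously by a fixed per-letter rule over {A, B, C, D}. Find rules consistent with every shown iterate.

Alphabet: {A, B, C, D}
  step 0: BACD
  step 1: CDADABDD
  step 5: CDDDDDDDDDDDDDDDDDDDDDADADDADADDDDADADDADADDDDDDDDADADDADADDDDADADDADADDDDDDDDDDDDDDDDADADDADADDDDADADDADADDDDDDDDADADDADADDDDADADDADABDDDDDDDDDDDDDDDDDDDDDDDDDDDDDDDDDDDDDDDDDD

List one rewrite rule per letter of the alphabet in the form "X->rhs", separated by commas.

A->ADA, B->CD, C->B, D->DD

  step 0 ⇒ step 1: BACD ⇒ CD·ADA·B·DD
    A ↦ ADA
    B ↦ CD
    C ↦ B
    D ↦ DD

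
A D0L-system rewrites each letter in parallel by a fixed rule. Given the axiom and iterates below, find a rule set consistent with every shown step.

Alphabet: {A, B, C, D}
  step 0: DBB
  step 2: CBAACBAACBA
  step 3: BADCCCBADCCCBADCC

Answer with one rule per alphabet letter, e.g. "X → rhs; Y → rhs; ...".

A->C, B->DC, C->BA, D->AC

  step 2 ⇒ step 3: CBAACBAACBA ⇒ BA·DC·C·C·BA·DC·C·C·BA·DC·C
    A ↦ C
    B ↦ DC
    C ↦ BA
    D ↦ AC  (constrained at step 0)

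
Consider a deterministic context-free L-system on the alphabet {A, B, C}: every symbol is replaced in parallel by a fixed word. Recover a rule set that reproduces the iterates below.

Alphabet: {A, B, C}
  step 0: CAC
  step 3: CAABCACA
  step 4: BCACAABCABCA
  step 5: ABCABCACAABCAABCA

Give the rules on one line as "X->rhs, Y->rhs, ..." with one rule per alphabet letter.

  step 4 ⇒ step 5: BCACAABCABCA ⇒ A·B·CA·B·CA·CA·A·B·CA·A·B·CA
    A ↦ CA
    B ↦ A
    C ↦ B

A->CA, B->A, C->B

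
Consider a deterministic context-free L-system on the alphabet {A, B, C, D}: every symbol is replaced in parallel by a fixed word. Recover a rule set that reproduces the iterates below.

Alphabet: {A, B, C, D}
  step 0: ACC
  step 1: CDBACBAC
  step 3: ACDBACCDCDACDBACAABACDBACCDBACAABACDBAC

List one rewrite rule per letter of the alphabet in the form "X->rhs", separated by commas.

A->CD, B->A, C->BAC, D->AAB

  step 0 ⇒ step 1: ACC ⇒ CD·BAC·BAC
    A ↦ CD
    C ↦ BAC
    B ↦ A  (constrained at step 1)
    D ↦ AAB  (constrained at step 1)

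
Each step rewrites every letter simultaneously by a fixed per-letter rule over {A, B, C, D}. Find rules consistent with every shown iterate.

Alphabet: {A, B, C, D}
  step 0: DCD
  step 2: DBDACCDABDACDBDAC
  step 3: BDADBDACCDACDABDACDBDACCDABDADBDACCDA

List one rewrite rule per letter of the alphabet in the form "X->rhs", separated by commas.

A->C, B->D, C->CDA, D->BDA

  step 2 ⇒ step 3: DBDACCDABDACDBDAC ⇒ BDA·D·BDA·C·CDA·CDA·BDA·C·D·BDA·C·CDA·BDA·D·BDA·C·CDA
    A ↦ C
    B ↦ D
    C ↦ CDA
    D ↦ BDA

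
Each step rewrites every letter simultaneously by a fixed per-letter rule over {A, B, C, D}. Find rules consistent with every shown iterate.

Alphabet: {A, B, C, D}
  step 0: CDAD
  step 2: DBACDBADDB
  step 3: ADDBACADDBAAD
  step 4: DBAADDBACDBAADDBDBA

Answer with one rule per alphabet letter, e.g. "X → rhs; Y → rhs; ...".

  step 3 ⇒ step 4: ADDBACADDBAAD ⇒ DB·A·A·D·DB·AC·DB·A·A·D·DB·DB·A
    A ↦ DB
    B ↦ D
    C ↦ AC
    D ↦ A

A->DB, B->D, C->AC, D->A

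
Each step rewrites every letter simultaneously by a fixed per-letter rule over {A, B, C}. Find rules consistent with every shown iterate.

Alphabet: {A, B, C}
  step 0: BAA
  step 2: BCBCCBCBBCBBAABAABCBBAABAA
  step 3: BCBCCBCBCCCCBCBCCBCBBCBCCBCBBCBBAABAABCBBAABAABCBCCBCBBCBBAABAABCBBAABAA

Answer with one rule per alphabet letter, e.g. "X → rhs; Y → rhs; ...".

  step 2 ⇒ step 3: BCBCCBCBBCBBAABAABCBBAABAA ⇒ BCB·CC·BCB·CC·CC·BCB·CC·BCB·BCB·CC·BCB·BCB·BAA·BAA·BCB·BAA·BAA·BCB·CC·BCB·BCB·BAA·BAA·BCB·BAA·BAA
    A ↦ BAA
    B ↦ BCB
    C ↦ CC

A->BAA, B->BCB, C->CC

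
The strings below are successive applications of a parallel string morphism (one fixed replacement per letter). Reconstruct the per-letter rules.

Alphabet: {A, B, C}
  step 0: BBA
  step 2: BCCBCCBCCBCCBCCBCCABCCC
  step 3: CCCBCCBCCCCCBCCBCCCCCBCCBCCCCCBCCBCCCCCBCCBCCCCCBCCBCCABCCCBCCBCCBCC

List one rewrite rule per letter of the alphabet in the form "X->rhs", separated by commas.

A->AB, B->CCC, C->BCC

  step 2 ⇒ step 3: BCCBCCBCCBCCBCCBCCABCCC ⇒ CCC·BCC·BCC·CCC·BCC·BCC·CCC·BCC·BCC·CCC·BCC·BCC·CCC·BCC·BCC·CCC·BCC·BCC·AB·CCC·BCC·BCC·BCC
    A ↦ AB
    B ↦ CCC
    C ↦ BCC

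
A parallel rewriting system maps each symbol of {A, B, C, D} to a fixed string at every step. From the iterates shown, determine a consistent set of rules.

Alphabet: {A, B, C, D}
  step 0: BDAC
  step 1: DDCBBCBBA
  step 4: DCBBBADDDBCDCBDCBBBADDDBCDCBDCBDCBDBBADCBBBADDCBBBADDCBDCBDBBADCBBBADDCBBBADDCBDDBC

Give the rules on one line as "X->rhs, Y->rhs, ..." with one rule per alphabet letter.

A->BC, B->D, C->BBA, D->DCB

  step 0 ⇒ step 1: BDAC ⇒ D·DCB·BC·BBA
    A ↦ BC
    B ↦ D
    C ↦ BBA
    D ↦ DCB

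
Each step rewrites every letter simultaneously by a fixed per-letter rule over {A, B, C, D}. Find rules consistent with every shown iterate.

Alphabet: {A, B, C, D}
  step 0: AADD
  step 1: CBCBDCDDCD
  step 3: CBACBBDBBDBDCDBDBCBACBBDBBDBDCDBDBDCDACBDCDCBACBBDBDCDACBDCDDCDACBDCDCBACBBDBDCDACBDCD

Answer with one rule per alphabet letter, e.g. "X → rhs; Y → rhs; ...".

  step 0 ⇒ step 1: AADD ⇒ CB·CB·DCD·DCD
    A ↦ CB
    D ↦ DCD
    B ↦ BDB  (constrained at step 1)
    C ↦ ACB  (constrained at step 1)

A->CB, B->BDB, C->ACB, D->DCD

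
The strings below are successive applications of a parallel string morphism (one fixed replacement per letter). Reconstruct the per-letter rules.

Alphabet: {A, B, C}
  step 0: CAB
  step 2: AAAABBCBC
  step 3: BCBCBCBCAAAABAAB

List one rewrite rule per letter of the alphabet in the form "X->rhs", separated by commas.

  step 2 ⇒ step 3: AAAABBCBC ⇒ BC·BC·BC·BC·AA·AA·B·AA·B
    A ↦ BC
    B ↦ AA
    C ↦ B

A->BC, B->AA, C->B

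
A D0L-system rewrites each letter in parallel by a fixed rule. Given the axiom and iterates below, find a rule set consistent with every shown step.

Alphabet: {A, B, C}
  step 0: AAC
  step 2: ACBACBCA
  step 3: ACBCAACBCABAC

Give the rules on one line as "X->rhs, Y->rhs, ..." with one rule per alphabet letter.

A->AC, B->CA, C->B

  step 2 ⇒ step 3: ACBACBCA ⇒ AC·B·CA·AC·B·CA·B·AC
    A ↦ AC
    B ↦ CA
    C ↦ B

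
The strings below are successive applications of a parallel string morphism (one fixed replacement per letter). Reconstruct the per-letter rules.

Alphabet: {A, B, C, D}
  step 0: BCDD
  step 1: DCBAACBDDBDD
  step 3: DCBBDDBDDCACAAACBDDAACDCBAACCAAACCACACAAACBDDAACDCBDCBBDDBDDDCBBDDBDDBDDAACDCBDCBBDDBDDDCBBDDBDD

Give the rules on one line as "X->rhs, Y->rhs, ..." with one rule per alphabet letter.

  step 0 ⇒ step 1: BCDD ⇒ DCB·AAC·BDD·BDD
    B ↦ DCB
    C ↦ AAC
    D ↦ BDD
    A ↦ CA  (constrained at step 1)

A->CA, B->DCB, C->AAC, D->BDD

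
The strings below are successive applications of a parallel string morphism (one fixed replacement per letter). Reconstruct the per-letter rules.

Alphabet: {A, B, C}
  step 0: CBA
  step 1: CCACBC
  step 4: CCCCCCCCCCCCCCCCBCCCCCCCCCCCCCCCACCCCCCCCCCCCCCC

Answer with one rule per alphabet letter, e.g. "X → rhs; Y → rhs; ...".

A->BC, B->AC, C->CC

  step 0 ⇒ step 1: CBA ⇒ CC·AC·BC
    A ↦ BC
    B ↦ AC
    C ↦ CC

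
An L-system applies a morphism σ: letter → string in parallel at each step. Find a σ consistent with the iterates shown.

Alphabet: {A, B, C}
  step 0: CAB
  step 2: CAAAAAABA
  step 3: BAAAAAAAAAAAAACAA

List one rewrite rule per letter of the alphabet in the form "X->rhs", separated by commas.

A->AA, B->C, C->BA

  step 2 ⇒ step 3: CAAAAAABA ⇒ BA·AA·AA·AA·AA·AA·AA·C·AA
    A ↦ AA
    B ↦ C
    C ↦ BA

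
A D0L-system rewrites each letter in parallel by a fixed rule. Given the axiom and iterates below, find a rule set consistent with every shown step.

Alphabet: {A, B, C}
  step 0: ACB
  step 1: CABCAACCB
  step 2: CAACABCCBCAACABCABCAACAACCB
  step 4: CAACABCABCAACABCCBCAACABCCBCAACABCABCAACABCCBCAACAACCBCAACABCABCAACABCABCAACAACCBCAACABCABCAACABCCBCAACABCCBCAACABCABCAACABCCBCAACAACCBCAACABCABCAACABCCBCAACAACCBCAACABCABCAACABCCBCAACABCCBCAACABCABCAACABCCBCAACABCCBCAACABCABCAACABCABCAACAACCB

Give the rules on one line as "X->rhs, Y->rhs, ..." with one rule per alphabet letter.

A->CAB, B->CCB, C->CAA

  step 1 ⇒ step 2: CABCAACCB ⇒ CAA·CAB·CCB·CAA·CAB·CAB·CAA·CAA·CCB
    A ↦ CAB
    B ↦ CCB
    C ↦ CAA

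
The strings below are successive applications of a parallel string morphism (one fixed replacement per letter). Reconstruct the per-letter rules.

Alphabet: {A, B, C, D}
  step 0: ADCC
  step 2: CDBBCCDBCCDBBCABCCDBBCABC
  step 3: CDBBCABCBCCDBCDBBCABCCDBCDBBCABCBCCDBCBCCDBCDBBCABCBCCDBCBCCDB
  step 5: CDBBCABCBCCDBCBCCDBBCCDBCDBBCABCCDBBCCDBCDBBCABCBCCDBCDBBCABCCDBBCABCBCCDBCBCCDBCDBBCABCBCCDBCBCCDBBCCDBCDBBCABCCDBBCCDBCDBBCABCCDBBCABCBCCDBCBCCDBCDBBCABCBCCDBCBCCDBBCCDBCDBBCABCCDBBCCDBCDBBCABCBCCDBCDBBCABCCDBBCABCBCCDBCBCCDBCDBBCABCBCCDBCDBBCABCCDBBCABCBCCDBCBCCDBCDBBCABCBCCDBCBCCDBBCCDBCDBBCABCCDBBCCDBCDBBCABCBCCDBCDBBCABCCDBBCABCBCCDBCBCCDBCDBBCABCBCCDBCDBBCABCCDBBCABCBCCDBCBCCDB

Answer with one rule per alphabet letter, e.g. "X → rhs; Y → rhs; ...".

A->C, B->BC, C->CDB, D->BCA

  step 2 ⇒ step 3: CDBBCCDBCCDBBCABCCDBBCABC ⇒ CDB·BCA·BC·BC·CDB·CDB·BCA·BC·CDB·CDB·BCA·BC·BC·CDB·C·BC·CDB·CDB·BCA·BC·BC·CDB·C·BC·CDB
    A ↦ C
    B ↦ BC
    C ↦ CDB
    D ↦ BCA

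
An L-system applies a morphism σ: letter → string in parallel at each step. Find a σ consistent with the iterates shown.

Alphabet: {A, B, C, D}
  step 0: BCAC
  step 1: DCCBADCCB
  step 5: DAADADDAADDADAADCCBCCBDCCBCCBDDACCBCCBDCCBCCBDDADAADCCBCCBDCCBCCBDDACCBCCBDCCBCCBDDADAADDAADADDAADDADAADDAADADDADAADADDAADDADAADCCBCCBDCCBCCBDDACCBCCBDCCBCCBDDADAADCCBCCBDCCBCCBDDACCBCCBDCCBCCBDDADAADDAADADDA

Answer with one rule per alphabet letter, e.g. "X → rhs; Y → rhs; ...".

A->AD, B->D, C->CCB, D->DA

  step 0 ⇒ step 1: BCAC ⇒ D·CCB·AD·CCB
    A ↦ AD
    B ↦ D
    C ↦ CCB
    D ↦ DA  (constrained at step 1)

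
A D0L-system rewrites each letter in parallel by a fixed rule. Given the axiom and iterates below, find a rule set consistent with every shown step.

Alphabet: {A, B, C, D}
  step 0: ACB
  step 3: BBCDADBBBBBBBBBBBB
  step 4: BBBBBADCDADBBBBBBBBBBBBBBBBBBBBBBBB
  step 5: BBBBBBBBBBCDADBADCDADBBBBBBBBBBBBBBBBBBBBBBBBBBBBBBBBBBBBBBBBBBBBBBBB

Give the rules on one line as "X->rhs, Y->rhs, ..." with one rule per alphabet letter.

  step 4 ⇒ step 5: BBBBBADCDADBBBBBBBBBBBBBBBBBBBBBBBB ⇒ BB·BB·BB·BB·BB·CD·AD·B·AD·CD·AD·BB·BB·BB·BB·BB·BB·BB·BB·BB·BB·BB·BB·BB·BB·BB·BB·BB·BB·BB·BB·BB·BB·BB·BB
    A ↦ CD
    B ↦ BB
    C ↦ B
    D ↦ AD

A->CD, B->BB, C->B, D->AD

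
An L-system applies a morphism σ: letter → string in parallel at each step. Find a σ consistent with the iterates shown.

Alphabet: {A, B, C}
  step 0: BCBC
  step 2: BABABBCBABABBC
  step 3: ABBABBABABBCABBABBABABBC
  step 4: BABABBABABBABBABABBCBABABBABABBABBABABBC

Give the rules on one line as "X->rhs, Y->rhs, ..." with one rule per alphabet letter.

  step 3 ⇒ step 4: ABBABBABABBCABBABBABABBC ⇒ B·AB·AB·B·AB·AB·B·AB·B·AB·AB·BC·B·AB·AB·B·AB·AB·B·AB·B·AB·AB·BC
    A ↦ B
    B ↦ AB
    C ↦ BC

A->B, B->AB, C->BC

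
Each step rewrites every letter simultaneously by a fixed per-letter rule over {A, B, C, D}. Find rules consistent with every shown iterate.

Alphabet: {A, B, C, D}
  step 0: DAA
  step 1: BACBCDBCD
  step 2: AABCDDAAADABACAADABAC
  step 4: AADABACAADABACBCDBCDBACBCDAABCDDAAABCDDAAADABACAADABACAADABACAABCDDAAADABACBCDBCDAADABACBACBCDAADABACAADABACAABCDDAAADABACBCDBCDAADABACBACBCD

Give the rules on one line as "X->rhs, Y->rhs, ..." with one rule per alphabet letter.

A->BCD, B->AA, C->DA, D->BAC

  step 1 ⇒ step 2: BACBCDBCD ⇒ AA·BCD·DA·AA·DA·BAC·AA·DA·BAC
    A ↦ BCD
    B ↦ AA
    C ↦ DA
    D ↦ BAC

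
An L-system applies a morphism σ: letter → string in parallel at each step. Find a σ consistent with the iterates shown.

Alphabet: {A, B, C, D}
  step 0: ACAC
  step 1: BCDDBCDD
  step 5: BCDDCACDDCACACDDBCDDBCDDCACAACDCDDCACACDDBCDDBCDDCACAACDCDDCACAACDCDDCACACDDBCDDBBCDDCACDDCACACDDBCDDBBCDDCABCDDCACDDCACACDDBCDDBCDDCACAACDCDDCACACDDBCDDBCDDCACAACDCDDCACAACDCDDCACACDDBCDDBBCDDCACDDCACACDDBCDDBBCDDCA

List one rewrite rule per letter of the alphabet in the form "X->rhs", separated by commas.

  step 0 ⇒ step 1: ACAC ⇒ B·CDD·B·CDD
    A ↦ B
    C ↦ CDD
    B ↦ ACD  (constrained at step 1)
    D ↦ CA  (constrained at step 1)

A->B, B->ACD, C->CDD, D->CA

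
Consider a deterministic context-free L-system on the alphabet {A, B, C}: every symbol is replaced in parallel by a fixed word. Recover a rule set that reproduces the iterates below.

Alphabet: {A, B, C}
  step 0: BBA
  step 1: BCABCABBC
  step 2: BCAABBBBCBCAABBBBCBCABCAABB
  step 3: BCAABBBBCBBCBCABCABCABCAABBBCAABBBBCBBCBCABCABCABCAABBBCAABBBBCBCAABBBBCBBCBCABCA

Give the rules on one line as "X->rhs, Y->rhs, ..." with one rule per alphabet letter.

  step 2 ⇒ step 3: BCAABBBBCBCAABBBBCBCABCAABB ⇒ BCA·ABB·BBC·BBC·BCA·BCA·BCA·BCA·ABB·BCA·ABB·BBC·BBC·BCA·BCA·BCA·BCA·ABB·BCA·ABB·BBC·BCA·ABB·BBC·BBC·BCA·BCA
    A ↦ BBC
    B ↦ BCA
    C ↦ ABB

A->BBC, B->BCA, C->ABB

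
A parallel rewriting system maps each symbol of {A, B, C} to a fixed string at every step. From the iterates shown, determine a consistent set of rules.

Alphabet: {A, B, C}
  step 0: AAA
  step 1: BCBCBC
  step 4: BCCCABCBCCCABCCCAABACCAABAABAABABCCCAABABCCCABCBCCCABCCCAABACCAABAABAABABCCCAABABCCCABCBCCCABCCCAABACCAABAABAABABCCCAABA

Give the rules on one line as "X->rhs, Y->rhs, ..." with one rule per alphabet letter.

  step 0 ⇒ step 1: AAA ⇒ BC·BC·BC
    A ↦ BC
    B ↦ CCA  (constrained at step 1)
    C ↦ ABA  (constrained at step 1)

A->BC, B->CCA, C->ABA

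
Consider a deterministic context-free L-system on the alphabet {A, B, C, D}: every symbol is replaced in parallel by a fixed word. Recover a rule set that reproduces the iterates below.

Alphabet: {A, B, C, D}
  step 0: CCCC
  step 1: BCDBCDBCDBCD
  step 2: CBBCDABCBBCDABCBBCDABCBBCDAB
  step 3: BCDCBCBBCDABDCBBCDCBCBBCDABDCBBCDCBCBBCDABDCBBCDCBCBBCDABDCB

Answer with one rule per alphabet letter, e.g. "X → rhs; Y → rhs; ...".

  step 2 ⇒ step 3: CBBCDABCBBCDABCBBCDABCBBCDAB ⇒ BCD·CB·CB·BCD·AB·D·CB·BCD·CB·CB·BCD·AB·D·CB·BCD·CB·CB·BCD·AB·D·CB·BCD·CB·CB·BCD·AB·D·CB
    A ↦ D
    B ↦ CB
    C ↦ BCD
    D ↦ AB

A->D, B->CB, C->BCD, D->AB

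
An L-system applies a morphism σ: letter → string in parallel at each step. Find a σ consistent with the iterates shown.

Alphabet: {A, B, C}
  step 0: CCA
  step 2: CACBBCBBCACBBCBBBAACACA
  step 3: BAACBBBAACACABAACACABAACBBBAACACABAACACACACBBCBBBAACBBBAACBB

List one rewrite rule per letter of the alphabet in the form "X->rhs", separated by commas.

  step 2 ⇒ step 3: CACBBCBBCACBBCBBBAACACA ⇒ BAA·CBB·BAA·CA·CA·BAA·CA·CA·BAA·CBB·BAA·CA·CA·BAA·CA·CA·CA·CBB·CBB·BAA·CBB·BAA·CBB
    A ↦ CBB
    B ↦ CA
    C ↦ BAA

A->CBB, B->CA, C->BAA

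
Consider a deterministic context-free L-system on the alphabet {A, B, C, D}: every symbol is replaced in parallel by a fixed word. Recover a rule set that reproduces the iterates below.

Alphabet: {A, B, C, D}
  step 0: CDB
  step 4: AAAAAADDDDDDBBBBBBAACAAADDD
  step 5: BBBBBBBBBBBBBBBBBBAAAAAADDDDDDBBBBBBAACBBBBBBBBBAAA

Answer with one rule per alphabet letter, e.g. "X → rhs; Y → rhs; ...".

A->BBB, B->D, C->AAC, D->A

  step 4 ⇒ step 5: AAAAAADDDDDDBBBBBBAACAAADDD ⇒ BBB·BBB·BBB·BBB·BBB·BBB·A·A·A·A·A·A·D·D·D·D·D·D·BBB·BBB·AAC·BBB·BBB·BBB·A·A·A
    A ↦ BBB
    B ↦ D
    C ↦ AAC
    D ↦ A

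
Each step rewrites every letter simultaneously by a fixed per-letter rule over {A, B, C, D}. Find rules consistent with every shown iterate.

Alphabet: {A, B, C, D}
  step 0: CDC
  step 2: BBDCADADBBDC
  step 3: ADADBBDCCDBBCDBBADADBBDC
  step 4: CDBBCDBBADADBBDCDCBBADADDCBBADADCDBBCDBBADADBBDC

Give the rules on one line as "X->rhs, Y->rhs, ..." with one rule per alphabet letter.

  step 3 ⇒ step 4: ADADBBDCCDBBCDBBADADBBDC ⇒ CD·BB·CD·BB·AD·AD·BB·DC·DC·BB·AD·AD·DC·BB·AD·AD·CD·BB·CD·BB·AD·AD·BB·DC
    A ↦ CD
    B ↦ AD
    C ↦ DC
    D ↦ BB

A->CD, B->AD, C->DC, D->BB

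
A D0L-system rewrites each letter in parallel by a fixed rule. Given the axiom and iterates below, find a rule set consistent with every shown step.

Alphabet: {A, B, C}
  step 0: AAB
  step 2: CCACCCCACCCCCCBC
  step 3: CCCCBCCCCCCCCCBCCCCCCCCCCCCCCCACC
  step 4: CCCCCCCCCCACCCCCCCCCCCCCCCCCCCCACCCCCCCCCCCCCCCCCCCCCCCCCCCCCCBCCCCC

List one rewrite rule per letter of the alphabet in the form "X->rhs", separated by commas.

A->BC, B->CCA, C->CC

  step 3 ⇒ step 4: CCCCBCCCCCCCCCBCCCCCCCCCCCCCCCACC ⇒ CC·CC·CC·CC·CCA·CC·CC·CC·CC·CC·CC·CC·CC·CC·CCA·CC·CC·CC·CC·CC·CC·CC·CC·CC·CC·CC·CC·CC·CC·CC·BC·CC·CC
    A ↦ BC
    B ↦ CCA
    C ↦ CC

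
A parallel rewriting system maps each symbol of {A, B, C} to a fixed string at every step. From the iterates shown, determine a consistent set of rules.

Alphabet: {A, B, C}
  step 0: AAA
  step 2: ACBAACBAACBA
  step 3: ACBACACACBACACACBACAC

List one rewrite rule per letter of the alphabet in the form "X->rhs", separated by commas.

  step 2 ⇒ step 3: ACBAACBAACBA ⇒ AC·BA·C·AC·AC·BA·C·AC·AC·BA·C·AC
    A ↦ AC
    B ↦ C
    C ↦ BA

A->AC, B->C, C->BA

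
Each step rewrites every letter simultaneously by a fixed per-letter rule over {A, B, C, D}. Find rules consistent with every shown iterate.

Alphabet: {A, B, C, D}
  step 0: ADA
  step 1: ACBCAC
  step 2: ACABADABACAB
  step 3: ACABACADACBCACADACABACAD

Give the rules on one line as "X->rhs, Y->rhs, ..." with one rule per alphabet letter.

A->AC, B->AD, C->AB, D->BC

  step 2 ⇒ step 3: ACABADABACAB ⇒ AC·AB·AC·AD·AC·BC·AC·AD·AC·AB·AC·AD
    A ↦ AC
    B ↦ AD
    C ↦ AB
    D ↦ BC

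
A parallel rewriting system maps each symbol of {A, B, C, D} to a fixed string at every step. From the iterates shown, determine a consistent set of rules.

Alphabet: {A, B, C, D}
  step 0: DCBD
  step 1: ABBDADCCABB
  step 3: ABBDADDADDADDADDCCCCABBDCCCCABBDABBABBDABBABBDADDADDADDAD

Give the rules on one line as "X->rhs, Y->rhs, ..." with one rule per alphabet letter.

  step 0 ⇒ step 1: DCBD ⇒ ABB·DAD·CC·ABB
    B ↦ CC
    C ↦ DAD
    D ↦ ABB
    A ↦ D  (constrained at step 1)

A->D, B->CC, C->DAD, D->ABB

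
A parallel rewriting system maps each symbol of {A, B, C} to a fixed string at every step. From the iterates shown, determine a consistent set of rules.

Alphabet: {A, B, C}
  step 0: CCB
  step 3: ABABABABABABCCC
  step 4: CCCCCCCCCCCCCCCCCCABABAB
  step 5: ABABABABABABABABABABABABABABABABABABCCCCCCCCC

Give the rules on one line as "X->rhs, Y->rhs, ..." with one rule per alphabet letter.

A->CC, B->C, C->AB

  step 4 ⇒ step 5: CCCCCCCCCCCCCCCCCCABABAB ⇒ AB·AB·AB·AB·AB·AB·AB·AB·AB·AB·AB·AB·AB·AB·AB·AB·AB·AB·CC·C·CC·C·CC·C
    A ↦ CC
    B ↦ C
    C ↦ AB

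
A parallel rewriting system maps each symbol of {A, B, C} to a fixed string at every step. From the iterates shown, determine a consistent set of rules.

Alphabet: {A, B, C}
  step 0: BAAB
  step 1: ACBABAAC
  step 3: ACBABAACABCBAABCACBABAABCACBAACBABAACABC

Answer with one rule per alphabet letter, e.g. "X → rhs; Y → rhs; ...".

A->BA, B->AC, C->ABC

  step 0 ⇒ step 1: BAAB ⇒ AC·BA·BA·AC
    A ↦ BA
    B ↦ AC
    C ↦ ABC  (constrained at step 1)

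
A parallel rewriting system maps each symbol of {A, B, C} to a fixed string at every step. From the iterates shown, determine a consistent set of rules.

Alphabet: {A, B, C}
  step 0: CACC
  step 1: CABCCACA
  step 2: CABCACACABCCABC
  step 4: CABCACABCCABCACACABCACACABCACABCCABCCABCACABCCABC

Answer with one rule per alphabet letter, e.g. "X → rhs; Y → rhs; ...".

  step 1 ⇒ step 2: CABCCACA ⇒ CA·BC·A·CA·CA·BC·CA·BC
    A ↦ BC
    B ↦ A
    C ↦ CA

A->BC, B->A, C->CA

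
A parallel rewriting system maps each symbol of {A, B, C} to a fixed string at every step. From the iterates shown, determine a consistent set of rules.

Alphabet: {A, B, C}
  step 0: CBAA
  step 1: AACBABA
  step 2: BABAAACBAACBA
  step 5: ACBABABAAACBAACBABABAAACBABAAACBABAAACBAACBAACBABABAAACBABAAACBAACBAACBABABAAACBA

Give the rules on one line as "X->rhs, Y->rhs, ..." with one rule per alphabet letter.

A->BA, B->AC, C->A

  step 1 ⇒ step 2: AACBABA ⇒ BA·BA·A·AC·BA·AC·BA
    A ↦ BA
    B ↦ AC
    C ↦ A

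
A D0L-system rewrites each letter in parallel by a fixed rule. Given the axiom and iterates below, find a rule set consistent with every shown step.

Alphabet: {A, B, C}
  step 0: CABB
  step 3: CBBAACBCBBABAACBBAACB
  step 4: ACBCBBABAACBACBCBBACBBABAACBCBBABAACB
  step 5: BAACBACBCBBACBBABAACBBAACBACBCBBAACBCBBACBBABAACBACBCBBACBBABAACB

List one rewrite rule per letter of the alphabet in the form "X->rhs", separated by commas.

A->BA, B->CB, C->A

  step 4 ⇒ step 5: ACBCBBABAACBACBCBBACBBABAACBCBBABAACB ⇒ BA·A·CB·A·CB·CB·BA·CB·BA·BA·A·CB·BA·A·CB·A·CB·CB·BA·A·CB·CB·BA·CB·BA·BA·A·CB·A·CB·CB·BA·CB·BA·BA·A·CB
    A ↦ BA
    B ↦ CB
    C ↦ A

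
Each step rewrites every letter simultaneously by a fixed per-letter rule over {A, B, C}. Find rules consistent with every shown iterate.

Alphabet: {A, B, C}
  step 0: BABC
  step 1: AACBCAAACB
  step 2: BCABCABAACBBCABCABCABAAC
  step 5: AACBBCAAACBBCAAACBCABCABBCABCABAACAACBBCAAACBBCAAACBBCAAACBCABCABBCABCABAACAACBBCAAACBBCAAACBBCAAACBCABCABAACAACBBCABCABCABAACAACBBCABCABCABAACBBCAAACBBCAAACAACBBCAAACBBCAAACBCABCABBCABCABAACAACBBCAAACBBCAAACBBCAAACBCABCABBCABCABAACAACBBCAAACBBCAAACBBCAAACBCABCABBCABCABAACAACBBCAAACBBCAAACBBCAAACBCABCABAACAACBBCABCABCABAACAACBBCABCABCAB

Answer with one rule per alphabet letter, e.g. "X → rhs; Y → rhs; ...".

A->BCA, B->AAC, C->B

  step 1 ⇒ step 2: AACBCAAACB ⇒ BCA·BCA·B·AAC·B·BCA·BCA·BCA·B·AAC
    A ↦ BCA
    B ↦ AAC
    C ↦ B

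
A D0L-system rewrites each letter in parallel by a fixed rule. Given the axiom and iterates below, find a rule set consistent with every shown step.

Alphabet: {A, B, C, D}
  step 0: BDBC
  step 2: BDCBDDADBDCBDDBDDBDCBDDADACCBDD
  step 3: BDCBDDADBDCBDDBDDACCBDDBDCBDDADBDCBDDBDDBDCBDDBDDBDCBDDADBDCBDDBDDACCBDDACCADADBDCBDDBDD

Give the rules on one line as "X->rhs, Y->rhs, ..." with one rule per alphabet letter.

  step 2 ⇒ step 3: BDCBDDADBDCBDDBDDBDCBDDADACCBDD ⇒ BDC·BDD·AD·BDC·BDD·BDD·ACC·BDD·BDC·BDD·AD·BDC·BDD·BDD·BDC·BDD·BDD·BDC·BDD·AD·BDC·BDD·BDD·ACC·BDD·ACC·AD·AD·BDC·BDD·BDD
    A ↦ ACC
    B ↦ BDC
    C ↦ AD
    D ↦ BDD

A->ACC, B->BDC, C->AD, D->BDD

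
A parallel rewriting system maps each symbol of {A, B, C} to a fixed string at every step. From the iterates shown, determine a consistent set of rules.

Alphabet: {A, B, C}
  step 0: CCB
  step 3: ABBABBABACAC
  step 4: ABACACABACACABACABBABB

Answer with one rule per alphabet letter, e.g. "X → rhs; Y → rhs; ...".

  step 3 ⇒ step 4: ABBABBABACAC ⇒ AB·AC·AC·AB·AC·AC·AB·AC·AB·B·AB·B
    A ↦ AB
    B ↦ AC
    C ↦ B

A->AB, B->AC, C->B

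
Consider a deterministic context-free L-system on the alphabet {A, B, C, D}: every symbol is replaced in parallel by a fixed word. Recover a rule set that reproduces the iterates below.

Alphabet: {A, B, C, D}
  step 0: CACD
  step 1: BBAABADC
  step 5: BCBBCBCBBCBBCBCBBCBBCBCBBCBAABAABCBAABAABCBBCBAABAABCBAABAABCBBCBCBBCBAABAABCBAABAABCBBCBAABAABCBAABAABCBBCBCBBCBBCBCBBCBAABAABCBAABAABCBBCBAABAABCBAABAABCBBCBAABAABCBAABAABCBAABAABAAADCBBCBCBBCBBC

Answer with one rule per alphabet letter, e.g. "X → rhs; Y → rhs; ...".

  step 0 ⇒ step 1: CACD ⇒ B·BAA·B·ADC
    A ↦ BAA
    C ↦ B
    D ↦ ADC
    B ↦ BC  (constrained at step 1)

A->BAA, B->BC, C->B, D->ADC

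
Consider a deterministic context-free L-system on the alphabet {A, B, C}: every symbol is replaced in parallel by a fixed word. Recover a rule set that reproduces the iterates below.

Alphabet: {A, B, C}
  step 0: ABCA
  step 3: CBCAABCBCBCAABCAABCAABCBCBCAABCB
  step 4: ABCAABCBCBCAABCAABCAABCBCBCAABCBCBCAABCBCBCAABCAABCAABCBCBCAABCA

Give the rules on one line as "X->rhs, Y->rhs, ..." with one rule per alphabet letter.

  step 3 ⇒ step 4: CBCAABCBCBCAABCAABCAABCBCBCAABCB ⇒ AB·CA·AB·CB·CB·CA·AB·CA·AB·CA·AB·CB·CB·CA·AB·CB·CB·CA·AB·CB·CB·CA·AB·CA·AB·CA·AB·CB·CB·CA·AB·CA
    A ↦ CB
    B ↦ CA
    C ↦ AB

A->CB, B->CA, C->AB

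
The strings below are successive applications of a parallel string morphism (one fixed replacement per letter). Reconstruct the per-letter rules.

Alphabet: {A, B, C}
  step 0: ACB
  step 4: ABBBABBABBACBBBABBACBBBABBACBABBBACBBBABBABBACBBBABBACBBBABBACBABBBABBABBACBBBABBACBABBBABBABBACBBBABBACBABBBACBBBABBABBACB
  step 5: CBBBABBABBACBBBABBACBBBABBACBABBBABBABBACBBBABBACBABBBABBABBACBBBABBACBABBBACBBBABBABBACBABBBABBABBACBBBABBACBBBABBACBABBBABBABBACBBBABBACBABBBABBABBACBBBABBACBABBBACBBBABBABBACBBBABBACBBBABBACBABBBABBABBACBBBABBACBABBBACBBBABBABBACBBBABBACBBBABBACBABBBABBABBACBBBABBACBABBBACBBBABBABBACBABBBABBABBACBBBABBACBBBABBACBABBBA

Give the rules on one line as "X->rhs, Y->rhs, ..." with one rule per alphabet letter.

A->CB, B->BBA, C->AB

  step 4 ⇒ step 5: ABBBABBABBACBBBABBACBBBABBACBABBBACBBBABBABBACBBBABBACBBBABBACBABBBABBABBACBBBABBACBABBBABBABBACBBBABBACBABBBACBBBABBABBACB ⇒ CB·BBA·BBA·BBA·CB·BBA·BBA·CB·BBA·BBA·CB·AB·BBA·BBA·BBA·CB·BBA·BBA·CB·AB·BBA·BBA·BBA·CB·BBA·BBA·CB·AB·BBA·CB·BBA·BBA·BBA·CB·AB·BBA·BBA·BBA·CB·BBA·BBA·CB·BBA·BBA·CB·AB·BBA·BBA·BBA·CB·BBA·BBA·CB·AB·BBA·BBA·BBA·CB·BBA·BBA·CB·AB·BBA·CB·BBA·BBA·BBA·CB·BBA·BBA·CB·BBA·BBA·CB·AB·BBA·BBA·BBA·CB·BBA·BBA·CB·AB·BBA·CB·BBA·BBA·BBA·CB·BBA·BBA·CB·BBA·BBA·CB·AB·BBA·BBA·BBA·CB·BBA·BBA·CB·AB·BBA·CB·BBA·BBA·BBA·CB·AB·BBA·BBA·BBA·CB·BBA·BBA·CB·BBA·BBA·CB·AB·BBA
    A ↦ CB
    B ↦ BBA
    C ↦ AB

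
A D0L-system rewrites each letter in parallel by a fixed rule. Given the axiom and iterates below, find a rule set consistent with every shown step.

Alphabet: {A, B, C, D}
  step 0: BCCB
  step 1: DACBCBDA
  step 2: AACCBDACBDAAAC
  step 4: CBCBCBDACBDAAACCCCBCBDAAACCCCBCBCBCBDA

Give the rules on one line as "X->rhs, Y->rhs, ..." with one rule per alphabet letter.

A->C, B->DA, C->CB, D->AA

  step 1 ⇒ step 2: DACBCBDA ⇒ AA·C·CB·DA·CB·DA·AA·C
    A ↦ C
    B ↦ DA
    C ↦ CB
    D ↦ AA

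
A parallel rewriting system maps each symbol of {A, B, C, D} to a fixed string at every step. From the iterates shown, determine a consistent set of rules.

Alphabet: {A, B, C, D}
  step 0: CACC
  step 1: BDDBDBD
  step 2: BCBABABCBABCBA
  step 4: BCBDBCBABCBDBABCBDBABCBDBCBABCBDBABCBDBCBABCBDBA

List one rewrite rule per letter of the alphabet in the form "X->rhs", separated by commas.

  step 1 ⇒ step 2: BDDBDBD ⇒ BC·BA·BA·BC·BA·BC·BA
    B ↦ BC
    D ↦ BA
  step 0 ⇒ step 1: CACC ⇒ BD·D·BD·BD
    A ↦ D
  step 0 ⇒ step 1: CACC ⇒ BD·D·BD·BD
    C ↦ BD

A->D, B->BC, C->BD, D->BA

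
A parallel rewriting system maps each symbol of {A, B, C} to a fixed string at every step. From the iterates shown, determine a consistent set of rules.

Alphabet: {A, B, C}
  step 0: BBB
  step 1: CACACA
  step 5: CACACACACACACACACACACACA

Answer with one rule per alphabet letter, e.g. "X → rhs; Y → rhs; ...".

A->B, B->CA, C->B

  step 0 ⇒ step 1: BBB ⇒ CA·CA·CA
    B ↦ CA
    A ↦ B  (constrained at step 1)
    C ↦ B  (constrained at step 1)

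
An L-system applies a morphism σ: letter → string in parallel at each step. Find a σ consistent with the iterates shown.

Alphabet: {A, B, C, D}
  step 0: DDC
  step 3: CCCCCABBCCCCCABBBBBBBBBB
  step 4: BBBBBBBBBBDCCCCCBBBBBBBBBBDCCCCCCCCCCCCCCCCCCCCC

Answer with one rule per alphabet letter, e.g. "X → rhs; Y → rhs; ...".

  step 3 ⇒ step 4: CCCCCABBCCCCCABBBBBBBBBB ⇒ BB·BB·BB·BB·BB·DC·CC·CC·BB·BB·BB·BB·BB·DC·CC·CC·CC·CC·CC·CC·CC·CC·CC·CC
    A ↦ DC
    B ↦ CC
    C ↦ BB
    D ↦ CA  (constrained at step 0)

A->DC, B->CC, C->BB, D->CA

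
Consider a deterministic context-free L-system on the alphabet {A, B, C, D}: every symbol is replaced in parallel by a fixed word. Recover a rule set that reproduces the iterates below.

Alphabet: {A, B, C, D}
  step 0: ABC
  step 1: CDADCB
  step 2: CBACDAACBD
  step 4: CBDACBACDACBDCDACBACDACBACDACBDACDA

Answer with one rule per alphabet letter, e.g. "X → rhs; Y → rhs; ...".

A->CDA, B->D, C->CB, D->A

  step 1 ⇒ step 2: CDADCB ⇒ CB·A·CDA·A·CB·D
    A ↦ CDA
    B ↦ D
    C ↦ CB
    D ↦ A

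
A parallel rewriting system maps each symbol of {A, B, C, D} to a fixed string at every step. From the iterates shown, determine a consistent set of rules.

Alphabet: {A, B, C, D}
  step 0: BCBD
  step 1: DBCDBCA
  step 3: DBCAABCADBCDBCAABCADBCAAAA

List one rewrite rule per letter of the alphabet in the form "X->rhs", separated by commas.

A->AA, B->D, C->BC, D->BCA

  step 0 ⇒ step 1: BCBD ⇒ D·BC·D·BCA
    B ↦ D
    C ↦ BC
    D ↦ BCA
    A ↦ AA  (constrained at step 1)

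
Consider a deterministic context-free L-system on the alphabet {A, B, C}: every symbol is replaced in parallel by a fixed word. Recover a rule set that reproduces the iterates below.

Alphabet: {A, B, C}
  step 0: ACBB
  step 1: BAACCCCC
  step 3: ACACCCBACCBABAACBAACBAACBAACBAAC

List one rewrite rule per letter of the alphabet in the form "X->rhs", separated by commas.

  step 0 ⇒ step 1: ACBB ⇒ BA·AC·CC·CC
    A ↦ BA
    B ↦ CC
    C ↦ AC

A->BA, B->CC, C->AC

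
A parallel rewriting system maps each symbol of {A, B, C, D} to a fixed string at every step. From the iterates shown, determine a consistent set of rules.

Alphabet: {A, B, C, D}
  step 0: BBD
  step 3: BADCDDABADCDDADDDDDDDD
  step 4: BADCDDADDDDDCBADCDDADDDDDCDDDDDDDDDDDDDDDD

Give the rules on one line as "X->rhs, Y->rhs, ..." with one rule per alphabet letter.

A->DC, B->BA, C->A, D->DD

  step 3 ⇒ step 4: BADCDDABADCDDADDDDDDDD ⇒ BA·DC·DD·A·DD·DD·DC·BA·DC·DD·A·DD·DD·DC·DD·DD·DD·DD·DD·DD·DD·DD
    A ↦ DC
    B ↦ BA
    C ↦ A
    D ↦ DD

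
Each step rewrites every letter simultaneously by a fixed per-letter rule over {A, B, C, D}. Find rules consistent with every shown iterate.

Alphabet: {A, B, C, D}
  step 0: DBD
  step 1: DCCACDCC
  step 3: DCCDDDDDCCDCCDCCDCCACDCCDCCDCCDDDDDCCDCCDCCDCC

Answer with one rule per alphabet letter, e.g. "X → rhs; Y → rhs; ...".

  step 0 ⇒ step 1: DBD ⇒ DCC·AC·DCC
    B ↦ AC
    D ↦ DCC
    A ↦ B  (constrained at step 1)
    C ↦ DD  (constrained at step 1)

A->B, B->AC, C->DD, D->DCC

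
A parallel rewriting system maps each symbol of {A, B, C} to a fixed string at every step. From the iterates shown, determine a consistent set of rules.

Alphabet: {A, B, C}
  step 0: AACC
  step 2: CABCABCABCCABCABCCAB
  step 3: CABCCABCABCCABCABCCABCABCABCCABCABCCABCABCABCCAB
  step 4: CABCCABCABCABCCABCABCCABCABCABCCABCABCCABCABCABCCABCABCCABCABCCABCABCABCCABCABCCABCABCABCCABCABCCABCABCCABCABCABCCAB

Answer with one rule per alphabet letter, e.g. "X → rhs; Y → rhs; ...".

A->C, B->CAB, C->CAB

  step 3 ⇒ step 4: CABCCABCABCCABCABCCABCABCABCCABCABCCABCABCABCCAB ⇒ CAB·C·CAB·CAB·CAB·C·CAB·CAB·C·CAB·CAB·CAB·C·CAB·CAB·C·CAB·CAB·CAB·C·CAB·CAB·C·CAB·CAB·C·CAB·CAB·CAB·C·CAB·CAB·C·CAB·CAB·CAB·C·CAB·CAB·C·CAB·CAB·C·CAB·CAB·CAB·C·CAB
    A ↦ C
    B ↦ CAB
    C ↦ CAB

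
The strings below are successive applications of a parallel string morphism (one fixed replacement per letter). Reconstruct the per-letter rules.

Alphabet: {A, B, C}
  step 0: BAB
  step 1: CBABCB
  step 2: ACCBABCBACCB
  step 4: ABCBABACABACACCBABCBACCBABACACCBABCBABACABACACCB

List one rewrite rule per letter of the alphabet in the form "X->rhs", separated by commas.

A->AB, B->CB, C->AC

  step 1 ⇒ step 2: CBABCB ⇒ AC·CB·AB·CB·AC·CB
    A ↦ AB
    B ↦ CB
    C ↦ AC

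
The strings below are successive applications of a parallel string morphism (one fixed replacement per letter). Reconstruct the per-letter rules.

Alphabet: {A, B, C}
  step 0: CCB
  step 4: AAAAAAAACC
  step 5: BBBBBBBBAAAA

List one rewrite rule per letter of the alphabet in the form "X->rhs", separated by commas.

  step 4 ⇒ step 5: AAAAAAAACC ⇒ B·B·B·B·B·B·B·B·AA·AA
    A ↦ B
    C ↦ AA
    B ↦ C  (constrained at step 0)

A->B, B->C, C->AA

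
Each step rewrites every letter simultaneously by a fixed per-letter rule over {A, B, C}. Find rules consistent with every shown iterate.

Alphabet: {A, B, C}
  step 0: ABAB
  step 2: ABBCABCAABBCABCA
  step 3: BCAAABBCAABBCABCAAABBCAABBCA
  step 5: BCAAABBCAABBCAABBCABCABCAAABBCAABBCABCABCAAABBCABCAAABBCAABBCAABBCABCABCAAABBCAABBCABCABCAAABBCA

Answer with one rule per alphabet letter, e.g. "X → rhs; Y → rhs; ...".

  step 2 ⇒ step 3: ABBCABCAABBCABCA ⇒ BCA·A·A·B·BCA·A·B·BCA·BCA·A·A·B·BCA·A·B·BCA
    A ↦ BCA
    B ↦ A
    C ↦ B

A->BCA, B->A, C->B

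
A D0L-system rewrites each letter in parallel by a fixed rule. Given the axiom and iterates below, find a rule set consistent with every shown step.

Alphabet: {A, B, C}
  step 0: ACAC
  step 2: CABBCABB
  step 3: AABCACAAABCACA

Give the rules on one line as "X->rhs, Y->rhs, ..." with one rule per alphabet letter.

A->B, B->CA, C->AA

  step 2 ⇒ step 3: CABBCABB ⇒ AA·B·CA·CA·AA·B·CA·CA
    A ↦ B
    B ↦ CA
    C ↦ AA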